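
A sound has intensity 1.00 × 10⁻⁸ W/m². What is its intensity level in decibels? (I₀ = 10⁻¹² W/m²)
β = 10·log₁₀(I/I₀) = 40 dB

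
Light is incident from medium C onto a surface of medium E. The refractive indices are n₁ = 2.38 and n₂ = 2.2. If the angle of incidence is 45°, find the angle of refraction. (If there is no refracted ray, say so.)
sin θ₂ = (n₁/n₂)·sin θ₁ = 0.765 → θ₂ = 49.9°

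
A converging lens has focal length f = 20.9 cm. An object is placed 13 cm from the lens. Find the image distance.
1/di = 1/f − 1/do → di = -34.39 cm (virtual image)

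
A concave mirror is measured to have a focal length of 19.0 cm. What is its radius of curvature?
R = 2|f| = 38 cm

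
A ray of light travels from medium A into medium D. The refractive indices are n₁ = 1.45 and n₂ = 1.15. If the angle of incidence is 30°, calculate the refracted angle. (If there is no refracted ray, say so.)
sin θ₂ = (n₁/n₂)·sin θ₁ = 0.6304 → θ₂ = 39.08°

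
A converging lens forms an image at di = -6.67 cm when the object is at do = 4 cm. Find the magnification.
M = −di/do = 1.667 (upright image)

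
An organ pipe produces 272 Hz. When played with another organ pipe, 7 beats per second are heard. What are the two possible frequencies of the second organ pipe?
f₂ = 272 ± 7 Hz → 279 Hz or 265 Hz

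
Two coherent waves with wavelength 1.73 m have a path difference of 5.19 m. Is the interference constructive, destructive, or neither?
constructive — path difference = 3λ, a whole number of wavelengths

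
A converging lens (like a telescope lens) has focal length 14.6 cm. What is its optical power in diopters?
P = 1/f = 6.849 D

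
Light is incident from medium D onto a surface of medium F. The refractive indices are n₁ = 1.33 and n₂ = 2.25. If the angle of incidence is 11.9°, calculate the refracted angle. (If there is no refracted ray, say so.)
sin θ₂ = (n₁/n₂)·sin θ₁ = 0.1219 → θ₂ = 7.001°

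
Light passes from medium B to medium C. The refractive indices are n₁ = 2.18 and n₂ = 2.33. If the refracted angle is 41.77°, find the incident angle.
sin θ₁ = (n₂/n₁)·sin θ₂ → θ₁ = 45.4°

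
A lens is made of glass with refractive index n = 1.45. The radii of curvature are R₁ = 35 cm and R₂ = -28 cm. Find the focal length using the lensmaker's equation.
1/f = (n − 1)(1/R₁ − 1/R₂) → f = 34.57 cm (converging lens)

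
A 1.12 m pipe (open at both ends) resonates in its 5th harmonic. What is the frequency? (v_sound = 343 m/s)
fₙ = nv/(2L) = 765.6 Hz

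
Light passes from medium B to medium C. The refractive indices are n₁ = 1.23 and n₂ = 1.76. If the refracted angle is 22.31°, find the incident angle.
sin θ₁ = (n₂/n₁)·sin θ₂ → θ₁ = 32.9°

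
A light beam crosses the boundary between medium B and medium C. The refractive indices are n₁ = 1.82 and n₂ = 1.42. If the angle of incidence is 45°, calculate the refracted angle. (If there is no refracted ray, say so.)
sin θ₂ = (n₁/n₂)·sin θ₁ = 0.9063 → θ₂ = 65°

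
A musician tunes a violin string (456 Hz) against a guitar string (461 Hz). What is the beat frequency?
5 Hz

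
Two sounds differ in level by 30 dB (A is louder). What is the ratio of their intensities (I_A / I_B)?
I_A/I_B = 10^(Δβ/10) = 1000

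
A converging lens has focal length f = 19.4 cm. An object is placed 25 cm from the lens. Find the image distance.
1/di = 1/f − 1/do → di = 86.61 cm (real image)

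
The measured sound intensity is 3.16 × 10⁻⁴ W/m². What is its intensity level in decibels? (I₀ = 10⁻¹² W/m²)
β = 10·log₁₀(I/I₀) = 85 dB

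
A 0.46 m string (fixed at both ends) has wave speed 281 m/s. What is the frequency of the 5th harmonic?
fₙ = nv/(2L) = 1527 Hz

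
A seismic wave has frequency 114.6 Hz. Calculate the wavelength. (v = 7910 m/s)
λ = v/f = 69.02 m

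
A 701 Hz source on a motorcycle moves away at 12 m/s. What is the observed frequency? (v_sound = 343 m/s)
f_obs = f·v/(v + v_s) = 677.3 Hz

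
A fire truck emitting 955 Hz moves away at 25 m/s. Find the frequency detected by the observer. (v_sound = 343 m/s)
f_obs = f·v/(v + v_s) = 890.1 Hz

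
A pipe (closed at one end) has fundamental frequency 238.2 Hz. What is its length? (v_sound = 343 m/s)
L = v/(4f₁) = 0.36 m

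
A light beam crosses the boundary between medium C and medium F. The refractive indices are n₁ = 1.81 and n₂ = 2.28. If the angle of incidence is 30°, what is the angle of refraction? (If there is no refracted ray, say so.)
sin θ₂ = (n₁/n₂)·sin θ₁ = 0.3969 → θ₂ = 23.39°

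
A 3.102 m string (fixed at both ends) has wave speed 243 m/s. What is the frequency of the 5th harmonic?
fₙ = nv/(2L) = 195.8 Hz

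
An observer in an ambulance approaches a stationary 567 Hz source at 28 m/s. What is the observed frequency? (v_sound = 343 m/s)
f_obs = f·(v + v_o)/v = 613.3 Hz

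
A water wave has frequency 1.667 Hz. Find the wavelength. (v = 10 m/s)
λ = v/f = 5.999 m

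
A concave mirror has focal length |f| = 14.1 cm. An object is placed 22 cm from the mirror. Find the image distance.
f = +14.1 cm (concave); 1/di = 1/f − 1/do → di = 39.27 cm (real image, in front of mirror)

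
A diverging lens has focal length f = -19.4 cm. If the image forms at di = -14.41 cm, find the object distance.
1/do = 1/f − 1/di → do = 56.02 cm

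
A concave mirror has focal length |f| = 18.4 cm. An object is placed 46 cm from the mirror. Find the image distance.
f = +18.4 cm (concave); 1/di = 1/f − 1/do → di = 30.67 cm (real image, in front of mirror)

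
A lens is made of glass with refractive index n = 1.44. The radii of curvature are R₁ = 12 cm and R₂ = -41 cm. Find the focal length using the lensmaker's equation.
1/f = (n − 1)(1/R₁ − 1/R₂) → f = 21.1 cm (converging lens)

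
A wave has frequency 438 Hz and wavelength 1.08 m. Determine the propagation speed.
v = fλ = 473 m/s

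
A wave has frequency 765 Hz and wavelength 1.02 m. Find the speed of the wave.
v = fλ = 780.3 m/s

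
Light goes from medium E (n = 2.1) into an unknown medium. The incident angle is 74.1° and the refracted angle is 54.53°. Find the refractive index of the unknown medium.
n₂ = n₁·sin θ₁ / sin θ₂ = 2.48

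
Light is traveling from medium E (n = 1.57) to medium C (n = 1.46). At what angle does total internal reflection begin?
θc = arcsin(n₂/n₁) = 68.42°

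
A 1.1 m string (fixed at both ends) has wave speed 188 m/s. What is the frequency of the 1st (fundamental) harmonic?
fₙ = nv/(2L) = 85.45 Hz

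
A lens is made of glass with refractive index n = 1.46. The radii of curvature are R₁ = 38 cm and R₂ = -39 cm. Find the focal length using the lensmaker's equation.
1/f = (n − 1)(1/R₁ − 1/R₂) → f = 41.84 cm (converging lens)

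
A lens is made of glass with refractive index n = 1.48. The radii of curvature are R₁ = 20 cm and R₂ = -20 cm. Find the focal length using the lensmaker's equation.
1/f = (n − 1)(1/R₁ − 1/R₂) → f = 20.83 cm (converging lens)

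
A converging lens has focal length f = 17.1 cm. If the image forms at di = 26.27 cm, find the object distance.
1/do = 1/f − 1/di → do = 48.99 cm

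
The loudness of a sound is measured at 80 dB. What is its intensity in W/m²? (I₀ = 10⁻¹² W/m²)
I = I₀·10^(β/10) = 1.00 × 10⁻⁴ W/m²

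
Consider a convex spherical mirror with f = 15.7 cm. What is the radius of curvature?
R = 2|f| = 31.4 cm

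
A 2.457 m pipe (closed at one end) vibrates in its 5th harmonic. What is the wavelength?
λₙ = 4L/n = 1.966 m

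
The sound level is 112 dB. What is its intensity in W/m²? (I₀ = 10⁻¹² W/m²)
I = I₀·10^(β/10) = 1.58 × 10⁻¹ W/m²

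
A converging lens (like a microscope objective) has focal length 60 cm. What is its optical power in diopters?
P = 1/f = 1.667 D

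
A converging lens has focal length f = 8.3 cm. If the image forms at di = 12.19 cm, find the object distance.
1/do = 1/f − 1/di → do = 26.01 cm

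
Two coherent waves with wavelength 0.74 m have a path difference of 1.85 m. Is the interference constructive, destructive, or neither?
destructive — path difference = 2.5λ, an odd multiple of λ/2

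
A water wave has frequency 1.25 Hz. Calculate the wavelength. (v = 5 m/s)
λ = v/f = 4 m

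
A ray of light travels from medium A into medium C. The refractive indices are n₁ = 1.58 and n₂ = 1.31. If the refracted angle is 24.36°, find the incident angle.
sin θ₁ = (n₂/n₁)·sin θ₂ → θ₁ = 20°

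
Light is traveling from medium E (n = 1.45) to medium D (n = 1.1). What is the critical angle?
θc = arcsin(n₂/n₁) = 49.34°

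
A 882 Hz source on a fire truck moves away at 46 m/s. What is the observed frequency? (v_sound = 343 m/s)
f_obs = f·v/(v + v_s) = 777.7 Hz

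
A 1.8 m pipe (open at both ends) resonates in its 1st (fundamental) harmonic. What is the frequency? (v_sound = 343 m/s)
fₙ = nv/(2L) = 95.28 Hz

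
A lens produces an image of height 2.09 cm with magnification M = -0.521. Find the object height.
ho = |hi|/|M| = 4.012 cm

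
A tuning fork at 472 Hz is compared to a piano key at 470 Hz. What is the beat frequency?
2 Hz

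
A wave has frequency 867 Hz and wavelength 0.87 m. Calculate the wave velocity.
v = fλ = 754.3 m/s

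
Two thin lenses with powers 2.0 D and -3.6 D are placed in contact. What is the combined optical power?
P_total = P₁ + P₂ = -1.6 D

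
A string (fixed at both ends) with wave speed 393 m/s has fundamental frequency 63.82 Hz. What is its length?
L = v/(2f₁) = 3.079 m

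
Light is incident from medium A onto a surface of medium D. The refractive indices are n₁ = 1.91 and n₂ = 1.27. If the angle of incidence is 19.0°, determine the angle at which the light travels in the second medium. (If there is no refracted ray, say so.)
sin θ₂ = (n₁/n₂)·sin θ₁ = 0.4896 → θ₂ = 29.32°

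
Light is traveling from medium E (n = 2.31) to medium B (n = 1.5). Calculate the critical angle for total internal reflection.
θc = arcsin(n₂/n₁) = 40.49°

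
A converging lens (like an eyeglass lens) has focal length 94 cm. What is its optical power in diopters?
P = 1/f = 1.064 D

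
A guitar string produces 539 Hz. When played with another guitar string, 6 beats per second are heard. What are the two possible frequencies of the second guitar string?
f₂ = 539 ± 6 Hz → 545 Hz or 533 Hz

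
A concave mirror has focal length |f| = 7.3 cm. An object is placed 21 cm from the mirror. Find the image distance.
f = +7.3 cm (concave); 1/di = 1/f − 1/do → di = 11.19 cm (real image, in front of mirror)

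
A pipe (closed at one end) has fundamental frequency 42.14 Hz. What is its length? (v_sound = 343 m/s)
L = v/(4f₁) = 2.035 m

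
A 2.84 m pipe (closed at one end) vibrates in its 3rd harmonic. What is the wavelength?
λₙ = 4L/n = 3.787 m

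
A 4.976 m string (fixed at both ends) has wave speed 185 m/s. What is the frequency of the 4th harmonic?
fₙ = nv/(2L) = 74.36 Hz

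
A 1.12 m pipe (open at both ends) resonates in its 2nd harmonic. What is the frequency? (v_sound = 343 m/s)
fₙ = nv/(2L) = 306.2 Hz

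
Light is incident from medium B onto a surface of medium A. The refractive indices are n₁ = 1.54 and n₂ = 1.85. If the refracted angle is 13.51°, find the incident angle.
sin θ₁ = (n₂/n₁)·sin θ₂ → θ₁ = 16.3°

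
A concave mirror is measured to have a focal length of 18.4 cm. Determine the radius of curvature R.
R = 2|f| = 36.8 cm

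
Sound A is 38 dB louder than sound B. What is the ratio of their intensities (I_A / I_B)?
I_A/I_B = 10^(Δβ/10) = 6310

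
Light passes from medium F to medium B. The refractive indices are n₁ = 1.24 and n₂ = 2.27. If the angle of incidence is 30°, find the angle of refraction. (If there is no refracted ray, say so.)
sin θ₂ = (n₁/n₂)·sin θ₁ = 0.2731 → θ₂ = 15.85°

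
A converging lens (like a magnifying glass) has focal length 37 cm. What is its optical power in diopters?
P = 1/f = 2.703 D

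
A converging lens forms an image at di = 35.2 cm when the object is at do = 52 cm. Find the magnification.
M = −di/do = -0.6769 (inverted image)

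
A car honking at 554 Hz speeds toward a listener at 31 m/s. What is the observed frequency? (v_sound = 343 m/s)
f_obs = f·v/(v − v_s) = 609 Hz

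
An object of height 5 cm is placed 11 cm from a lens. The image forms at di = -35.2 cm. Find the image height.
hi = (-di/do) × ho = 16 cm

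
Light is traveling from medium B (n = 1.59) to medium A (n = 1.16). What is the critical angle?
θc = arcsin(n₂/n₁) = 46.85°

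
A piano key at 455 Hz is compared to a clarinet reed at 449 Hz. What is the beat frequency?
6 Hz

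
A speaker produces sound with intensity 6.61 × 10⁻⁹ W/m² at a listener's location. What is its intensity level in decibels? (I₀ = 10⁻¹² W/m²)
β = 10·log₁₀(I/I₀) = 38.2 dB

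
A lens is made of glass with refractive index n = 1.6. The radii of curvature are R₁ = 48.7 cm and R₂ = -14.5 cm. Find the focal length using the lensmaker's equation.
1/f = (n − 1)(1/R₁ − 1/R₂) → f = 18.62 cm (converging lens)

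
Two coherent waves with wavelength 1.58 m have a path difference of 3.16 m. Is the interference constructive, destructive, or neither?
constructive — path difference = 2λ, a whole number of wavelengths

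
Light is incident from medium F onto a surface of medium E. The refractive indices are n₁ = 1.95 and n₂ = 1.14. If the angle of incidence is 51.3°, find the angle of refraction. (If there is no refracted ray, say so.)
sin θ₂ = (n₁/n₂)·sin θ₁ = 1.335 > 1, so there is no refracted ray — the light undergoes total internal reflection.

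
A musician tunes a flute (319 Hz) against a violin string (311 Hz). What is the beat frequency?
8 Hz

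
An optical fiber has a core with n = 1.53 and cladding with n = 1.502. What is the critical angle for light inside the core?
θc = arcsin(n_cladding/n_core) = 79.02°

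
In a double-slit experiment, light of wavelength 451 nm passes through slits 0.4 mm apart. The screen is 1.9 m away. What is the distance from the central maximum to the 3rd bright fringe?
y = mλL/d = 6.427 mm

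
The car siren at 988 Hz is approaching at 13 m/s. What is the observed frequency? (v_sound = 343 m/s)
f_obs = f·v/(v − v_s) = 1027 Hz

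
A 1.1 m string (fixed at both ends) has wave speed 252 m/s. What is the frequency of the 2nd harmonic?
fₙ = nv/(2L) = 229.1 Hz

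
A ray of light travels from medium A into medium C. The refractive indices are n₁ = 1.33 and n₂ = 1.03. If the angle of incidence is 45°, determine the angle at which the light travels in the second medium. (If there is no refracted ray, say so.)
sin θ₂ = (n₁/n₂)·sin θ₁ = 0.9131 → θ₂ = 65.93°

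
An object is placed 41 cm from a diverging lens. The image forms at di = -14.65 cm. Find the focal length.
1/f = 1/do + 1/di → f = -22.8 cm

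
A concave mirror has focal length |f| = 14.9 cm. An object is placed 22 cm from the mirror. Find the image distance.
f = +14.9 cm (concave); 1/di = 1/f − 1/do → di = 46.17 cm (real image, in front of mirror)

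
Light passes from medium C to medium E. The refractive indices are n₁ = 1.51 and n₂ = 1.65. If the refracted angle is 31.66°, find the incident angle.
sin θ₁ = (n₂/n₁)·sin θ₂ → θ₁ = 35°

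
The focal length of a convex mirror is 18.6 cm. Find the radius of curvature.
R = 2|f| = 37.2 cm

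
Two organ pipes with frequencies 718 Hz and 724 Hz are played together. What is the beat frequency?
6 Hz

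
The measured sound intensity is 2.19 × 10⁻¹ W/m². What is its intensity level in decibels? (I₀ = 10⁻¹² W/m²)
β = 10·log₁₀(I/I₀) = 113.4 dB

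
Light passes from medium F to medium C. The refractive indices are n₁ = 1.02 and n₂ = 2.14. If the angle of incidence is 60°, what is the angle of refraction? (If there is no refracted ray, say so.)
sin θ₂ = (n₁/n₂)·sin θ₁ = 0.4128 → θ₂ = 24.38°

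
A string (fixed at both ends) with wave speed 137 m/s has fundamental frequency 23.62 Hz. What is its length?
L = v/(2f₁) = 2.9 m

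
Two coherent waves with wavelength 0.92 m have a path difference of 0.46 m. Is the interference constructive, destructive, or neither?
destructive — path difference = 0.5λ, an odd multiple of λ/2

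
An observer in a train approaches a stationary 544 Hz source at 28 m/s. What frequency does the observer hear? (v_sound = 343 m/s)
f_obs = f·(v + v_o)/v = 588.4 Hz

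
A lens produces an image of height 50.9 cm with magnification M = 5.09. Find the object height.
ho = |hi|/|M| = 10 cm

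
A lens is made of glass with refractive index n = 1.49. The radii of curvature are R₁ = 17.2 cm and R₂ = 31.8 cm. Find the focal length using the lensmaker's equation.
1/f = (n − 1)(1/R₁ − 1/R₂) → f = 76.46 cm (converging lens)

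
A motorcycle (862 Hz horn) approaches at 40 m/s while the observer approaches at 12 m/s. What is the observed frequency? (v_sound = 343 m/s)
f_obs = f·(v + v_o)/(v − v_s) = 1010 Hz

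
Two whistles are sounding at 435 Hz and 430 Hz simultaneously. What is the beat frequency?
5 Hz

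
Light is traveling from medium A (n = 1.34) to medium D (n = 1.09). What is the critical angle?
θc = arcsin(n₂/n₁) = 54.43°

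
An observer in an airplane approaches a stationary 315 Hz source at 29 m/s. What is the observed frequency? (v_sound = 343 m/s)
f_obs = f·(v + v_o)/v = 341.6 Hz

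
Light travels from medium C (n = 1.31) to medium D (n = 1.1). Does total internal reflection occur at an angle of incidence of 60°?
θc = arcsin(n₂/n₁) = 57.11°; 60° > θc, so yes — total internal reflection.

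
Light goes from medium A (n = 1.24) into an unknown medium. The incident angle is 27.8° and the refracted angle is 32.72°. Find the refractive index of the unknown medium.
n₂ = n₁·sin θ₁ / sin θ₂ = 1.07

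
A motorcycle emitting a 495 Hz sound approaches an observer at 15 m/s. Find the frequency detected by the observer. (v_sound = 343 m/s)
f_obs = f·v/(v − v_s) = 517.6 Hz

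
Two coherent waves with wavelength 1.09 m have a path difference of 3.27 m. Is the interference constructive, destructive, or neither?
constructive — path difference = 3λ, a whole number of wavelengths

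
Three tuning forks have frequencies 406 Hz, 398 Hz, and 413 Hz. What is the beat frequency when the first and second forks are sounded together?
8 Hz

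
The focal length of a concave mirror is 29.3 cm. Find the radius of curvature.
R = 2|f| = 58.6 cm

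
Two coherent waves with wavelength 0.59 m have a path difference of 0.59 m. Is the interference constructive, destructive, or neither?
constructive — path difference = 1λ, a whole number of wavelengths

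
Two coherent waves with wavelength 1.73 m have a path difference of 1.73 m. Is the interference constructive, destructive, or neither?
constructive — path difference = 1λ, a whole number of wavelengths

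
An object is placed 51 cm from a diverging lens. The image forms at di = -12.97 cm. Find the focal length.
1/f = 1/do + 1/di → f = -17.39 cm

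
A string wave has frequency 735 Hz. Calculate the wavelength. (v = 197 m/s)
λ = v/f = 0.268 m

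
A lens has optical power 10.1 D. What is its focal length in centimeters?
f = 1/P = 9.901 cm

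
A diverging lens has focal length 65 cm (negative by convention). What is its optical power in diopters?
P = 1/f = -1.538 D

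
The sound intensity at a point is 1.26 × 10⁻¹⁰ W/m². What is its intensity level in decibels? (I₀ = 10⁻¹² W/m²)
β = 10·log₁₀(I/I₀) = 21 dB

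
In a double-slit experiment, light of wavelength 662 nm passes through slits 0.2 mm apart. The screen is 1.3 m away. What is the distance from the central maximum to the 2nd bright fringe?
y = mλL/d = 8.606 mm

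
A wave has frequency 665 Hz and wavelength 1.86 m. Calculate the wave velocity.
v = fλ = 1237 m/s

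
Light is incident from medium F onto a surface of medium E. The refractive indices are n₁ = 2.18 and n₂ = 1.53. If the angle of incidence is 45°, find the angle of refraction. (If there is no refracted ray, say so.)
sin θ₂ = (n₁/n₂)·sin θ₁ = 1.008 > 1, so there is no refracted ray — the light undergoes total internal reflection.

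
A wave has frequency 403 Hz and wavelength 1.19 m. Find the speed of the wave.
v = fλ = 479.6 m/s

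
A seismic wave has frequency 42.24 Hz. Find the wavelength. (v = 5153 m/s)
λ = v/f = 122 m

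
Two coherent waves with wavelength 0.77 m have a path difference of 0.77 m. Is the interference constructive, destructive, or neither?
constructive — path difference = 1λ, a whole number of wavelengths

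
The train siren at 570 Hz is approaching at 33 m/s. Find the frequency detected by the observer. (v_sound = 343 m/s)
f_obs = f·v/(v − v_s) = 630.7 Hz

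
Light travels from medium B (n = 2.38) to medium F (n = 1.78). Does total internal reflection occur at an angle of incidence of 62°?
θc = arcsin(n₂/n₁) = 48.41°; 62° > θc, so yes — total internal reflection.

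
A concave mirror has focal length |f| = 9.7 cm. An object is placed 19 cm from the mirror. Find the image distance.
f = +9.7 cm (concave); 1/di = 1/f − 1/do → di = 19.82 cm (real image, in front of mirror)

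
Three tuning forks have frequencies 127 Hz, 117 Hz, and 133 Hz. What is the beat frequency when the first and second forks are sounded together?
10 Hz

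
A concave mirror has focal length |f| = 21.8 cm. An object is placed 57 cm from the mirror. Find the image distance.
f = +21.8 cm (concave); 1/di = 1/f − 1/do → di = 35.3 cm (real image, in front of mirror)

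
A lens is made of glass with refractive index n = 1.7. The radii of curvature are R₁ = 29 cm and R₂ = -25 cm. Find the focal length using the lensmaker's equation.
1/f = (n − 1)(1/R₁ − 1/R₂) → f = 19.18 cm (converging lens)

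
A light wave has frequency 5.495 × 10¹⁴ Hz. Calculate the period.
T = 1/f = 1.820 × 10⁻¹⁵ s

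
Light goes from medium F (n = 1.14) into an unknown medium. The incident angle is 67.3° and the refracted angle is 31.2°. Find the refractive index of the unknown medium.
n₂ = n₁·sin θ₁ / sin θ₂ = 2.03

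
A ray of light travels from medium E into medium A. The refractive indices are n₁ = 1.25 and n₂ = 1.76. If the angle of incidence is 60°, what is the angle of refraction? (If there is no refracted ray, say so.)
sin θ₂ = (n₁/n₂)·sin θ₁ = 0.6151 → θ₂ = 37.96°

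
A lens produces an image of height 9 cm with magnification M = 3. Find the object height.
ho = |hi|/|M| = 3 cm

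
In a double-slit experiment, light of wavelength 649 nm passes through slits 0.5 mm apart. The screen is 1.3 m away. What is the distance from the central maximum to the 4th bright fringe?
y = mλL/d = 6.75 mm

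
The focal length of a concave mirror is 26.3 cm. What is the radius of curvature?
R = 2|f| = 52.6 cm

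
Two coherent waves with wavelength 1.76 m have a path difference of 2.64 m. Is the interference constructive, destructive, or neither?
destructive — path difference = 1.5λ, an odd multiple of λ/2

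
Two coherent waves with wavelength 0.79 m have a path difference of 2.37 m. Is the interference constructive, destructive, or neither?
constructive — path difference = 3λ, a whole number of wavelengths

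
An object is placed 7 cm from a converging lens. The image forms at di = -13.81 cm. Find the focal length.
1/f = 1/do + 1/di → f = 14.2 cm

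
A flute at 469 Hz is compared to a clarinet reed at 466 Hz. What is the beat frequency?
3 Hz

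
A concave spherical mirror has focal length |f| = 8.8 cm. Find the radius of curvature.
R = 2|f| = 17.6 cm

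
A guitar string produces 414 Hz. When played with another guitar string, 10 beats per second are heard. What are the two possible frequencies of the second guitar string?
f₂ = 414 ± 10 Hz → 424 Hz or 404 Hz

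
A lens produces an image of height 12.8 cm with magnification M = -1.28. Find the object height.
ho = |hi|/|M| = 10 cm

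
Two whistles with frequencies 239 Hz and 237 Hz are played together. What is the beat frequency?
2 Hz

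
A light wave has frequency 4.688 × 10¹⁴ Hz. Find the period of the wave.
T = 1/f = 2.133 × 10⁻¹⁵ s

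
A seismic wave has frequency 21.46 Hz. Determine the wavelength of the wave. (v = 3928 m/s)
λ = v/f = 183 m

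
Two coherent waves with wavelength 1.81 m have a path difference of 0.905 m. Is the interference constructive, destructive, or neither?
destructive — path difference = 0.5λ, an odd multiple of λ/2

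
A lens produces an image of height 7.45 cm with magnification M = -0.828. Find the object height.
ho = |hi|/|M| = 8.998 cm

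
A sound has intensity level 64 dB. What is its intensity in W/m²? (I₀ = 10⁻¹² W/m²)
I = I₀·10^(β/10) = 2.51 × 10⁻⁶ W/m²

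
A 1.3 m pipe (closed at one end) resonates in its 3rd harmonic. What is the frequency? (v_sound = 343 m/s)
fₙ = nv/(4L) = 197.9 Hz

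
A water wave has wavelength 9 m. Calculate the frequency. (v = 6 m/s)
f = v/λ = 0.6667 Hz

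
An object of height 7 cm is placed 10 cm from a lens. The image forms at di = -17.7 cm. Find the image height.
hi = (-di/do) × ho = 12.39 cm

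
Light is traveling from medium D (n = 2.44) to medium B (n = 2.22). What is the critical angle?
θc = arcsin(n₂/n₁) = 65.48°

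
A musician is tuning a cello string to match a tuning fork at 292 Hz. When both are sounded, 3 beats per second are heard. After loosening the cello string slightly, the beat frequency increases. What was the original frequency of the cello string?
289 Hz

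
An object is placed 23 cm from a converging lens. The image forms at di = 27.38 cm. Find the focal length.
1/f = 1/do + 1/di → f = 12.5 cm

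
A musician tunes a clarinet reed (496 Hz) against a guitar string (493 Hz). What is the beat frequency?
3 Hz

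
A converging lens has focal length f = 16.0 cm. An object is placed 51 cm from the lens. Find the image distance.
1/di = 1/f − 1/do → di = 23.31 cm (real image)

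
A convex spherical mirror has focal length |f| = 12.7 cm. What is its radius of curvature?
R = 2|f| = 25.4 cm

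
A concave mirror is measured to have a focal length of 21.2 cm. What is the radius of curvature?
R = 2|f| = 42.4 cm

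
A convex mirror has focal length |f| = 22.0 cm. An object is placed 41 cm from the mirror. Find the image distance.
f = −22.0 cm (convex); 1/di = 1/f − 1/do → di = -14.32 cm (virtual image, behind mirror)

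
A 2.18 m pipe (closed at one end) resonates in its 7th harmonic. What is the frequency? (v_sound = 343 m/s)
fₙ = nv/(4L) = 275.3 Hz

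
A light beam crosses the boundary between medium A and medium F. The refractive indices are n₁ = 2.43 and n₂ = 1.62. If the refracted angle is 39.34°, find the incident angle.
sin θ₁ = (n₂/n₁)·sin θ₂ → θ₁ = 25°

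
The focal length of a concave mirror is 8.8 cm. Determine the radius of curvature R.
R = 2|f| = 17.6 cm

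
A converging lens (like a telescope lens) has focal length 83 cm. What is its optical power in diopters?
P = 1/f = 1.205 D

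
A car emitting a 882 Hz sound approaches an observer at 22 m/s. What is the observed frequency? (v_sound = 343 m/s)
f_obs = f·v/(v − v_s) = 942.4 Hz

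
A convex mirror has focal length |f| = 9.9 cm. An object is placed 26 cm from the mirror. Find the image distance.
f = −9.9 cm (convex); 1/di = 1/f − 1/do → di = -7.17 cm (virtual image, behind mirror)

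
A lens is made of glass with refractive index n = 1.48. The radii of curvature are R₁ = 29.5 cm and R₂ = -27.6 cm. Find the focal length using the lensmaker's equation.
1/f = (n − 1)(1/R₁ − 1/R₂) → f = 29.71 cm (converging lens)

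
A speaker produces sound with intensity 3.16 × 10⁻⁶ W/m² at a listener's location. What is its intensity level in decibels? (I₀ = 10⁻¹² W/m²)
β = 10·log₁₀(I/I₀) = 65 dB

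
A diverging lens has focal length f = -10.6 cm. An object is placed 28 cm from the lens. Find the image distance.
1/di = 1/f − 1/do → di = -7.689 cm (virtual image)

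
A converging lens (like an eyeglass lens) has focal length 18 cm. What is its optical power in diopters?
P = 1/f = 5.556 D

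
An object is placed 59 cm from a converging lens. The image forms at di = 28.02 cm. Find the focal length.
1/f = 1/do + 1/di → f = 19 cm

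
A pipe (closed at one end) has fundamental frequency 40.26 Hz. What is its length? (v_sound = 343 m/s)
L = v/(4f₁) = 2.13 m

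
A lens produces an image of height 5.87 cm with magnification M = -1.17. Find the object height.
ho = |hi|/|M| = 5.017 cm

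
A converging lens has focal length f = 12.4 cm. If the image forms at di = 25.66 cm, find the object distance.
1/do = 1/f − 1/di → do = 24 cm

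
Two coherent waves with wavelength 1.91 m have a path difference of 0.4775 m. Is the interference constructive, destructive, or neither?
neither (partial) — path difference = 0.25λ, neither a whole number of wavelengths nor an odd multiple of λ/2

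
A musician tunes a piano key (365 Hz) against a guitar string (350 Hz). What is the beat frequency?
15 Hz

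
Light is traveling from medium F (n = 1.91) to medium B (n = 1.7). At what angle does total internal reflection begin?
θc = arcsin(n₂/n₁) = 62.88°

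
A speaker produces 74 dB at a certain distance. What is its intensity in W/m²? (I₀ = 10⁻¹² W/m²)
I = I₀·10^(β/10) = 2.51 × 10⁻⁵ W/m²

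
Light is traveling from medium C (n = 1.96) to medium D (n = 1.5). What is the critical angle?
θc = arcsin(n₂/n₁) = 49.93°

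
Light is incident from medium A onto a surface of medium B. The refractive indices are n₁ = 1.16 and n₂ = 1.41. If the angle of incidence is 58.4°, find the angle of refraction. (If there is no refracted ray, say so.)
sin θ₂ = (n₁/n₂)·sin θ₁ = 0.7007 → θ₂ = 44.48°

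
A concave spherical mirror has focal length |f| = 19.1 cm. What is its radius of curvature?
R = 2|f| = 38.2 cm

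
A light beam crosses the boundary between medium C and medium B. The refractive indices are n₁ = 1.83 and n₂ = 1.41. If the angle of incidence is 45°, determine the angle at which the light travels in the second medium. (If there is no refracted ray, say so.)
sin θ₂ = (n₁/n₂)·sin θ₁ = 0.9177 → θ₂ = 66.6°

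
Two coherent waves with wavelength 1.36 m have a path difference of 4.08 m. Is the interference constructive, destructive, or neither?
constructive — path difference = 3λ, a whole number of wavelengths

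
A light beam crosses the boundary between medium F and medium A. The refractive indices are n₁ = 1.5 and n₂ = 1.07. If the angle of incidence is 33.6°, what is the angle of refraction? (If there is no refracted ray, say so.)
sin θ₂ = (n₁/n₂)·sin θ₁ = 0.7758 → θ₂ = 50.88°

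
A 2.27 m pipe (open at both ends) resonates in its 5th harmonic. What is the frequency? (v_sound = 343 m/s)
fₙ = nv/(2L) = 377.8 Hz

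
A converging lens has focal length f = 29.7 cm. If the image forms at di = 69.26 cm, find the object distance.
1/do = 1/f − 1/di → do = 52 cm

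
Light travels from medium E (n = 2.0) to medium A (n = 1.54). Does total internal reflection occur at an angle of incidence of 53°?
θc = arcsin(n₂/n₁) = 50.35°; 53° > θc, so yes — total internal reflection.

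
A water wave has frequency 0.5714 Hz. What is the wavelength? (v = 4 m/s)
λ = v/f = 7 m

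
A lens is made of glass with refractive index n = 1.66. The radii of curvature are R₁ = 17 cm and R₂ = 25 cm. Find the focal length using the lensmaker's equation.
1/f = (n − 1)(1/R₁ − 1/R₂) → f = 80.49 cm (converging lens)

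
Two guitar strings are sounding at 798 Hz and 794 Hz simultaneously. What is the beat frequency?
4 Hz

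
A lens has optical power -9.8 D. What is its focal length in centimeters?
f = 1/P = -10.2 cm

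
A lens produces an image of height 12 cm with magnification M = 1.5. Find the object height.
ho = |hi|/|M| = 8 cm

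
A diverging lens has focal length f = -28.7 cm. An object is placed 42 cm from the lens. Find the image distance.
1/di = 1/f − 1/do → di = -17.05 cm (virtual image)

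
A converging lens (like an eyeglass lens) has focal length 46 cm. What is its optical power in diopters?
P = 1/f = 2.174 D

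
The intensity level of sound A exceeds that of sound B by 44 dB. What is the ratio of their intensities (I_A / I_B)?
I_A/I_B = 10^(Δβ/10) = 25120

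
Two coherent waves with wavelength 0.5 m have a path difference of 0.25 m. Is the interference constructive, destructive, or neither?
destructive — path difference = 0.5λ, an odd multiple of λ/2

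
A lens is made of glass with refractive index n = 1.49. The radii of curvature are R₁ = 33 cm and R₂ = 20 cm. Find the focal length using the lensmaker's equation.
1/f = (n − 1)(1/R₁ − 1/R₂) → f = -103.6 cm (diverging lens)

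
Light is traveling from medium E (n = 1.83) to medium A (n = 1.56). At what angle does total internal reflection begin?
θc = arcsin(n₂/n₁) = 58.48°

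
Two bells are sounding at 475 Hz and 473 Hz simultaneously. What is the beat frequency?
2 Hz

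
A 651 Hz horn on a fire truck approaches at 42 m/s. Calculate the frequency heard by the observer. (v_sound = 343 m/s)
f_obs = f·v/(v − v_s) = 741.8 Hz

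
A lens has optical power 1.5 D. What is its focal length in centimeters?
f = 1/P = 66.67 cm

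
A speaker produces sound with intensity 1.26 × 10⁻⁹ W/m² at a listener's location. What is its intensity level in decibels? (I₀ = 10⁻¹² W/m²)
β = 10·log₁₀(I/I₀) = 31 dB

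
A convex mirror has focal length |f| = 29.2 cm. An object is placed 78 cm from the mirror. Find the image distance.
f = −29.2 cm (convex); 1/di = 1/f − 1/do → di = -21.25 cm (virtual image, behind mirror)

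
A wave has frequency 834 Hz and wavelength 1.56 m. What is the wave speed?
v = fλ = 1301 m/s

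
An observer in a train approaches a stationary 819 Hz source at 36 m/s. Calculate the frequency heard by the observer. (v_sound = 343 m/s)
f_obs = f·(v + v_o)/v = 905 Hz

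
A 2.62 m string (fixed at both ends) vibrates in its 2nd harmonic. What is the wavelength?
λₙ = 2L/n = 2.62 m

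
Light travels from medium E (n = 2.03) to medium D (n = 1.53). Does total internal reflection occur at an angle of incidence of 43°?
θc = arcsin(n₂/n₁) = 48.91°; 43° < θc, so no — the ray refracts.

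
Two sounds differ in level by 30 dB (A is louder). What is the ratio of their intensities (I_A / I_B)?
I_A/I_B = 10^(Δβ/10) = 1000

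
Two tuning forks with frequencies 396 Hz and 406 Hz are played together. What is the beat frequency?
10 Hz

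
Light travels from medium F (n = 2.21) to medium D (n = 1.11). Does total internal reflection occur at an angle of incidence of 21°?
θc = arcsin(n₂/n₁) = 30.15°; 21° < θc, so no — the ray refracts.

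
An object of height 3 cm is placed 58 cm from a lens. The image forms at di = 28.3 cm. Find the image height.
hi = (-di/do) × ho = -1.464 cm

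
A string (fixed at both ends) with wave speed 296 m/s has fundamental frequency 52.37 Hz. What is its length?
L = v/(2f₁) = 2.826 m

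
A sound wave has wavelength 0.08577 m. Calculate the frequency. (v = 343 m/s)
f = v/λ = 3999 Hz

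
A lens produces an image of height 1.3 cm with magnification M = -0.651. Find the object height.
ho = |hi|/|M| = 1.997 cm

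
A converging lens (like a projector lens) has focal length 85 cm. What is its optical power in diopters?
P = 1/f = 1.176 D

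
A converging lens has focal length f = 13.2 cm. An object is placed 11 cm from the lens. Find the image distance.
1/di = 1/f − 1/do → di = -66 cm (virtual image)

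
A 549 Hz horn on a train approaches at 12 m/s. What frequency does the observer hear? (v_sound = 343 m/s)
f_obs = f·v/(v − v_s) = 568.9 Hz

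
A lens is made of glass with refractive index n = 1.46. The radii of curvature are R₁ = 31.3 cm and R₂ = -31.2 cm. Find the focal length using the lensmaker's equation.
1/f = (n − 1)(1/R₁ − 1/R₂) → f = 33.97 cm (converging lens)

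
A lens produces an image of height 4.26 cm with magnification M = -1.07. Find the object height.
ho = |hi|/|M| = 3.981 cm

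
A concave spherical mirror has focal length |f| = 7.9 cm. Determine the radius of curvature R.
R = 2|f| = 15.8 cm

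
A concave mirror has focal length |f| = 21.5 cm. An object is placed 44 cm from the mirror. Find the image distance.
f = +21.5 cm (concave); 1/di = 1/f − 1/do → di = 42.04 cm (real image, in front of mirror)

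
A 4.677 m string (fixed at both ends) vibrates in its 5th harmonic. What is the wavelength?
λₙ = 2L/n = 1.871 m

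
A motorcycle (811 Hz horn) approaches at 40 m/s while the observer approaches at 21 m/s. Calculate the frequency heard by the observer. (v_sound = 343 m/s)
f_obs = f·(v + v_o)/(v − v_s) = 974.3 Hz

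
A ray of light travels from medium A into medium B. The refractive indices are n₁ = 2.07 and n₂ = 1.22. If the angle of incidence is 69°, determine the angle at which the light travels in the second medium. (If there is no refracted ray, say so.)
sin θ₂ = (n₁/n₂)·sin θ₁ = 1.584 > 1, so there is no refracted ray — the light undergoes total internal reflection.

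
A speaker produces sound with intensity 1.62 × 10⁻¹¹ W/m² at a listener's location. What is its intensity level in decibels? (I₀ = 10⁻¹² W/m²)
β = 10·log₁₀(I/I₀) = 12.1 dB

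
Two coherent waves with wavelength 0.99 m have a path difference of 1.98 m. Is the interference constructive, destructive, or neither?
constructive — path difference = 2λ, a whole number of wavelengths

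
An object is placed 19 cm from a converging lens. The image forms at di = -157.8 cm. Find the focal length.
1/f = 1/do + 1/di → f = 21.6 cm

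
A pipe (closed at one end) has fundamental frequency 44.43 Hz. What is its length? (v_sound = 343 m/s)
L = v/(4f₁) = 1.93 m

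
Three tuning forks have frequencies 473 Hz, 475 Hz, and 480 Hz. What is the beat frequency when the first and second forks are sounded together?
2 Hz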